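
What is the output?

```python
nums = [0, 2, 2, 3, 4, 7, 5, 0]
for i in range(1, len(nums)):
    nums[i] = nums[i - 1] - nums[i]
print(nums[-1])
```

-23

i=1: nums[1] = 0-2 = -2 → [0, -2, 2, 3, 4, 7, 5, 0]
i=2: nums[2] = (-2)-2 = -4 → [0, -2, -4, 3, 4, 7, 5, 0]
i=3: nums[3] = (-4)-3 = -7 → [0, -2, -4, -7, 4, 7, 5, 0]
i=4: nums[4] = (-7)-4 = -11 → [0, -2, -4, -7, -11, 7, 5, 0]
i=5: nums[5] = (-11)-7 = -18 → [0, -2, -4, -7, -11, -18, 5, 0]
i=6: nums[6] = (-18)-5 = -23 → [0, -2, -4, -7, -11, -18, -23, 0]
i=7: nums[7] = (-23)-0 = -23 → [0, -2, -4, -7, -11, -18, -23, -23]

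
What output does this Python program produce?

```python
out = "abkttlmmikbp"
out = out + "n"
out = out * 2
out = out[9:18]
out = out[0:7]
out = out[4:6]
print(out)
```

ab

+ 'n' → 'abkttlmmikbpn'
repeat ×2 → 'abkttlmmikbpnabkttlmmikbpn'
slice [9:18] → 'kbpnabktt'
slice [0:7] → 'kbpnabk'
slice [4:6] → 'ab'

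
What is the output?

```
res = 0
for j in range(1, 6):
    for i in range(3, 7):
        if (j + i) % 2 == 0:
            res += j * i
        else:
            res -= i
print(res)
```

j=1,i=3: even sum, res = 0+3 = 3
j=1,i=4: odd sum, res = 3-4 = -1
j=1,i=5: even sum, res = (-1)+5 = 4
j=1,i=6: odd sum, res = 4-6 = -2
j=2,i=3: odd sum, res = (-2)-3 = -5
j=2,i=4: even sum, res = (-5)+8 = 3
j=2,i=5: odd sum, res = 3-5 = -2
j=2,i=6: even sum, res = (-2)+12 = 10
j=3,i=3: even sum, res = 10+9 = 19
j=3,i=4: odd sum, res = 19-4 = 15
j=3,i=5: even sum, res = 15+15 = 30
j=3,i=6: odd sum, res = 30-6 = 24
j=4,i=3: odd sum, res = 24-3 = 21
j=4,i=4: even sum, res = 21+16 = 37
j=4,i=5: odd sum, res = 37-5 = 32
j=4,i=6: even sum, res = 32+24 = 56
j=5,i=3: even sum, res = 56+15 = 71
j=5,i=4: odd sum, res = 71-4 = 67
j=5,i=5: even sum, res = 67+25 = 92
j=5,i=6: odd sum, res = 92-6 = 86

86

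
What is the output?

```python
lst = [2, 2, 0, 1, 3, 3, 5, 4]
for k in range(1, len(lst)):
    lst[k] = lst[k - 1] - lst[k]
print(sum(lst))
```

k=1: lst[1] = 2-2 = 0 → [2, 0, 0, 1, 3, 3, 5, 4]
k=2: lst[2] = 0-0 = 0 → [2, 0, 0, 1, 3, 3, 5, 4]
k=3: lst[3] = 0-1 = -1 → [2, 0, 0, -1, 3, 3, 5, 4]
k=4: lst[4] = (-1)-3 = -4 → [2, 0, 0, -1, -4, 3, 5, 4]
k=5: lst[5] = (-4)-3 = -7 → [2, 0, 0, -1, -4, -7, 5, 4]
k=6: lst[6] = (-7)-5 = -12 → [2, 0, 0, -1, -4, -7, -12, 4]
k=7: lst[7] = (-12)-4 = -16 → [2, 0, 0, -1, -4, -7, -12, -16]
sum = -38

-38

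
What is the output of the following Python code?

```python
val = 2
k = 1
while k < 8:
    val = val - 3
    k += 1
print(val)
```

k=1: val = 2-3 = -1
k=2: val = (-1)-3 = -4
k=3: val = (-4)-3 = -7
k=4: val = (-7)-3 = -10
k=5: val = (-10)-3 = -13
k=6: val = (-13)-3 = -16
k=7: val = (-16)-3 = -19

-19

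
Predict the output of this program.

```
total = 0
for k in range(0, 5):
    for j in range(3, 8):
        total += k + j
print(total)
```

175

k=0,j=3: total = 0+3 = 3
k=0,j=4: total = 3+4 = 7
k=0,j=5: total = 7+5 = 12
k=0,j=6: total = 12+6 = 18
k=0,j=7: total = 18+7 = 25
k=1,j=3: total = 25+4 = 29
k=1,j=4: total = 29+5 = 34
k=1,j=5: total = 34+6 = 40
k=1,j=6: total = 40+7 = 47
k=1,j=7: total = 47+8 = 55
k=2,j=3: total = 55+5 = 60
k=2,j=4: total = 60+6 = 66
k=2,j=5: total = 66+7 = 73
k=2,j=6: total = 73+8 = 81
k=2,j=7: total = 81+9 = 90
k=3,j=3: total = 90+6 = 96
k=3,j=4: total = 96+7 = 103
k=3,j=5: total = 103+8 = 111
k=3,j=6: total = 111+9 = 120
k=3,j=7: total = 120+10 = 130
k=4,j=3: total = 130+7 = 137
k=4,j=4: total = 137+8 = 145
k=4,j=5: total = 145+9 = 154
k=4,j=6: total = 154+10 = 164
k=4,j=7: total = 164+11 = 175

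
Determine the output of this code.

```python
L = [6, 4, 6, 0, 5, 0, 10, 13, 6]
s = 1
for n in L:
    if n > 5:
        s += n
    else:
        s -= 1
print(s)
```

38

n=6: >5, s = 1+6 = 7
n=4: not >5, s = 7-1 = 6
n=6: >5, s = 6+6 = 12
n=0: not >5, s = 12-1 = 11
n=5: not >5, s = 11-1 = 10
n=0: not >5, s = 10-1 = 9
n=10: >5, s = 9+10 = 19
n=13: >5, s = 19+13 = 32
n=6: >5, s = 32+6 = 38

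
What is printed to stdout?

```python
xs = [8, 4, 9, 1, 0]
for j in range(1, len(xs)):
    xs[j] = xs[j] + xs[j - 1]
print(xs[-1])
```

j=1: xs[1] = 4+8 = 12 → [8, 12, 9, 1, 0]
j=2: xs[2] = 9+12 = 21 → [8, 12, 21, 1, 0]
j=3: xs[3] = 1+21 = 22 → [8, 12, 21, 22, 0]
j=4: xs[4] = 0+22 = 22 → [8, 12, 21, 22, 22]

22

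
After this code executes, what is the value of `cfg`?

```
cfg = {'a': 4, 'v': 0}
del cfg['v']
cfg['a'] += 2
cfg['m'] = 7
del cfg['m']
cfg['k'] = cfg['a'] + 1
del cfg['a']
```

{'k': 7}

del 'v' → {'a': 4}
cfg['a'] = 4+2 = 6 → {'a': 6}
cfg['m'] = 7 → {'a': 6, 'm': 7}
del 'm' → {'a': 6}
cfg['k'] = cfg['a']+1 = 7 → {'a': 6, 'k': 7}
del 'a' → {'k': 7}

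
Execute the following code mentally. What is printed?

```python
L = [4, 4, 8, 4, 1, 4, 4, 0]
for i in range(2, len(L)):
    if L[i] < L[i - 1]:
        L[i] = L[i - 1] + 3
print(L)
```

i=2: 8>=4, unchanged → [4, 4, 8, 4, 1, 4, 4, 0]
i=3: 4<8, L[3] = 8+3 = 11 → [4, 4, 8, 11, 1, 4, 4, 0]
i=4: 1<11, L[4] = 11+3 = 14 → [4, 4, 8, 11, 14, 4, 4, 0]
i=5: 4<14, L[5] = 14+3 = 17 → [4, 4, 8, 11, 14, 17, 4, 0]
i=6: 4<17, L[6] = 17+3 = 20 → [4, 4, 8, 11, 14, 17, 20, 0]
i=7: 0<20, L[7] = 20+3 = 23 → [4, 4, 8, 11, 14, 17, 20, 23]

[4, 4, 8, 11, 14, 17, 20, 23]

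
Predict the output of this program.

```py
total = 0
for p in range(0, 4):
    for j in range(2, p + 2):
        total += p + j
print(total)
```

30

p=1,j=2: total = 0+3 = 3
p=2,j=2: total = 3+4 = 7
p=2,j=3: total = 7+5 = 12
p=3,j=2: total = 12+5 = 17
p=3,j=3: total = 17+6 = 23
p=3,j=4: total = 23+7 = 30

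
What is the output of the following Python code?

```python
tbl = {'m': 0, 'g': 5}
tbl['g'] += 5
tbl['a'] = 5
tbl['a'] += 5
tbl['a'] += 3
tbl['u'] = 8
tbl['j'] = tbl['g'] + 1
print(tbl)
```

{'m': 0, 'g': 10, 'a': 13, 'u': 8, 'j': 11}

tbl['g'] = 5+5 = 10 → {'m': 0, 'g': 10}
tbl['a'] = 5 → {'m': 0, 'g': 10, 'a': 5}
tbl['a'] = 5+5 = 10 → {'m': 0, 'g': 10, 'a': 10}
tbl['a'] = 10+3 = 13 → {'m': 0, 'g': 10, 'a': 13}
tbl['u'] = 8 → {'m': 0, 'g': 10, 'a': 13, 'u': 8}
tbl['j'] = tbl['g']+1 = 11 → {'m': 0, 'g': 10, 'a': 13, 'u': 8, 'j': 11}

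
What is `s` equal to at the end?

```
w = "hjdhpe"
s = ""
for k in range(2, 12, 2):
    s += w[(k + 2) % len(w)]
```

'phdph'

k=2: add w[4]='p' → 'p'
k=4: add w[0]='h' → 'ph'
k=6: add w[2]='d' → 'phd'
k=8: add w[4]='p' → 'phdp'
k=10: add w[0]='h' → 'phdph'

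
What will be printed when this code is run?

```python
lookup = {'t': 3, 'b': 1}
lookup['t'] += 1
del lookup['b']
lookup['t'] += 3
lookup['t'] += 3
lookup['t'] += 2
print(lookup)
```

{'t': 12}

lookup['t'] = 3+1 = 4 → {'t': 4, 'b': 1}
del 'b' → {'t': 4}
lookup['t'] = 4+3 = 7 → {'t': 7}
lookup['t'] = 7+3 = 10 → {'t': 10}
lookup['t'] = 10+2 = 12 → {'t': 12}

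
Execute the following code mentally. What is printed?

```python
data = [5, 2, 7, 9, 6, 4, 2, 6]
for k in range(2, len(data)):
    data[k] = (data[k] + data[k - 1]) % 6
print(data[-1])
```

k=2: data[2] = (7+2)%6 = 3 → [5, 2, 3, 9, 6, 4, 2, 6]
k=3: data[3] = (9+3)%6 = 0 → [5, 2, 3, 0, 6, 4, 2, 6]
k=4: data[4] = (6+0)%6 = 0 → [5, 2, 3, 0, 0, 4, 2, 6]
k=5: data[5] = (4+0)%6 = 4 → [5, 2, 3, 0, 0, 4, 2, 6]
k=6: data[6] = (2+4)%6 = 0 → [5, 2, 3, 0, 0, 4, 0, 6]
k=7: data[7] = (6+0)%6 = 0 → [5, 2, 3, 0, 0, 4, 0, 0]

0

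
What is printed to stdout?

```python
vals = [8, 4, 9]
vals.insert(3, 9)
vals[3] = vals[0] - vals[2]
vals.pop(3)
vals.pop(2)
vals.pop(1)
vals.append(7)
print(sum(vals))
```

15

insert 9 at 3 → [8, 4, 9, 9]
vals[3] = vals[0]-vals[2] = 8-9 = -1 → [8, 4, 9, -1]
pop(3) removes -1 → [8, 4, 9]
pop(2) removes 9 → [8, 4]
pop(1) removes 4 → [8]
append 7 → [8, 7]
sum = 15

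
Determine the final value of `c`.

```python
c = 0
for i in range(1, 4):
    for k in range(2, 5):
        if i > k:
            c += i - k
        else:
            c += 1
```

i=1,k=2: not 1>2, c = 0+1 = 1
i=1,k=3: not 1>3, c = 1+1 = 2
i=1,k=4: not 1>4, c = 2+1 = 3
i=2,k=2: not 2>2, c = 3+1 = 4
i=2,k=3: not 2>3, c = 4+1 = 5
i=2,k=4: not 2>4, c = 5+1 = 6
i=3,k=2: 3>2, c = 6+1 = 7
i=3,k=3: not 3>3, c = 7+1 = 8
i=3,k=4: not 3>4, c = 8+1 = 9

9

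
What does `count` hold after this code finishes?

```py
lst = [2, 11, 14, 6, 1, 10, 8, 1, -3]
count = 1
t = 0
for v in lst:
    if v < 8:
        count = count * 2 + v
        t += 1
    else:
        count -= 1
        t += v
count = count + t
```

123

v=2: <8, count = 1*2+2 = 4; t=1
v=11: not <8, count = 4-1 = 3; t=12
v=14: not <8, count = 3-1 = 2; t=26
v=6: <8, count = 2*2+6 = 10; t=27
v=1: <8, count = 10*2+1 = 21; t=28
v=10: not <8, count = 21-1 = 20; t=38
v=8: not <8, count = 20-1 = 19; t=46
v=1: <8, count = 19*2+1 = 39; t=47
v=-3: <8, count = 39*2+(-3) = 75; t=48
count+t = 75+48 = 123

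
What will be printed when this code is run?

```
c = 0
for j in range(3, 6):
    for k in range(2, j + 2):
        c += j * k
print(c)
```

j=3,k=2: c = 0+6 = 6
j=3,k=3: c = 6+9 = 15
j=3,k=4: c = 15+12 = 27
j=4,k=2: c = 27+8 = 35
j=4,k=3: c = 35+12 = 47
j=4,k=4: c = 47+16 = 63
j=4,k=5: c = 63+20 = 83
j=5,k=2: c = 83+10 = 93
j=5,k=3: c = 93+15 = 108
j=5,k=4: c = 108+20 = 128
j=5,k=5: c = 128+25 = 153
j=5,k=6: c = 153+30 = 183

183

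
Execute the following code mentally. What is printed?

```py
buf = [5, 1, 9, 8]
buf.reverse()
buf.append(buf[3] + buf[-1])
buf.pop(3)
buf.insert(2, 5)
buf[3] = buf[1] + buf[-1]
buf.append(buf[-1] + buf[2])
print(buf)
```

[8, 9, 5, 19, 10, 15]

reverse → [8, 9, 1, 5]
append buf[3]+buf[-1] = 5+5 = 10 → [8, 9, 1, 5, 10]
pop(3) removes 5 → [8, 9, 1, 10]
insert 5 at 2 → [8, 9, 5, 1, 10]
buf[3] = buf[1]+buf[-1] = 9+10 = 19 → [8, 9, 5, 19, 10]
append buf[-1]+buf[2] = 10+5 = 15 → [8, 9, 5, 19, 10, 15]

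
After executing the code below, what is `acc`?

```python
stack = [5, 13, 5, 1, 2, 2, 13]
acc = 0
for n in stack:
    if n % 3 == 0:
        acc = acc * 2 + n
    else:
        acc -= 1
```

-7

n=5: not %3==0, acc = 0-1 = -1
n=13: not %3==0, acc = (-1)-1 = -2
n=5: not %3==0, acc = (-2)-1 = -3
n=1: not %3==0, acc = (-3)-1 = -4
n=2: not %3==0, acc = (-4)-1 = -5
n=2: not %3==0, acc = (-5)-1 = -6
n=13: not %3==0, acc = (-6)-1 = -7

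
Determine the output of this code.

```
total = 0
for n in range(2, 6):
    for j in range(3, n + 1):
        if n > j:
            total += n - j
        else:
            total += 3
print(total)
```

n=3,j=3: not 3>3, total = 0+3 = 3
n=4,j=3: 4>3, total = 3+1 = 4
n=4,j=4: not 4>4, total = 4+3 = 7
n=5,j=3: 5>3, total = 7+2 = 9
n=5,j=4: 5>4, total = 9+1 = 10
n=5,j=5: not 5>5, total = 10+3 = 13

13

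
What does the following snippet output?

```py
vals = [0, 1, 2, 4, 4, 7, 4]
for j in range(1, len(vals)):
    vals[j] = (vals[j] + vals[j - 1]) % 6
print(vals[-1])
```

j=1: vals[1] = (1+0)%6 = 1 → [0, 1, 2, 4, 4, 7, 4]
j=2: vals[2] = (2+1)%6 = 3 → [0, 1, 3, 4, 4, 7, 4]
j=3: vals[3] = (4+3)%6 = 1 → [0, 1, 3, 1, 4, 7, 4]
j=4: vals[4] = (4+1)%6 = 5 → [0, 1, 3, 1, 5, 7, 4]
j=5: vals[5] = (7+5)%6 = 0 → [0, 1, 3, 1, 5, 0, 4]
j=6: vals[6] = (4+0)%6 = 4 → [0, 1, 3, 1, 5, 0, 4]

4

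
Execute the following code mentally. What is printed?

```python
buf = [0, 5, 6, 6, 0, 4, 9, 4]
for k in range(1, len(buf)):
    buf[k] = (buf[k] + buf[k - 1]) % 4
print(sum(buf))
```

11

k=1: buf[1] = (5+0)%4 = 1 → [0, 1, 6, 6, 0, 4, 9, 4]
k=2: buf[2] = (6+1)%4 = 3 → [0, 1, 3, 6, 0, 4, 9, 4]
k=3: buf[3] = (6+3)%4 = 1 → [0, 1, 3, 1, 0, 4, 9, 4]
k=4: buf[4] = (0+1)%4 = 1 → [0, 1, 3, 1, 1, 4, 9, 4]
k=5: buf[5] = (4+1)%4 = 1 → [0, 1, 3, 1, 1, 1, 9, 4]
k=6: buf[6] = (9+1)%4 = 2 → [0, 1, 3, 1, 1, 1, 2, 4]
k=7: buf[7] = (4+2)%4 = 2 → [0, 1, 3, 1, 1, 1, 2, 2]
sum = 11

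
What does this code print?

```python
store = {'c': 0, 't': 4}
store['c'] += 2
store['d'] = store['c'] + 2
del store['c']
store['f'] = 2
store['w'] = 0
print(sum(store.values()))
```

store['c'] = 0+2 = 2 → {'c': 2, 't': 4}
store['d'] = store['c']+2 = 4 → {'c': 2, 't': 4, 'd': 4}
del 'c' → {'t': 4, 'd': 4}
store['f'] = 2 → {'t': 4, 'd': 4, 'f': 2}
store['w'] = 0 → {'t': 4, 'd': 4, 'f': 2, 'w': 0}
sum of values = 10

10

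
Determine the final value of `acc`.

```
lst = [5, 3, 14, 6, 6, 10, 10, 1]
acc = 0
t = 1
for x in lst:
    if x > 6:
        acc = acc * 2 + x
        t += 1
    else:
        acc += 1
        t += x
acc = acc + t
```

x=5: not >6, acc = 0+1 = 1; t=6
x=3: not >6, acc = 1+1 = 2; t=9
x=14: >6, acc = 2*2+14 = 18; t=10
x=6: not >6, acc = 18+1 = 19; t=16
x=6: not >6, acc = 19+1 = 20; t=22
x=10: >6, acc = 20*2+10 = 50; t=23
x=10: >6, acc = 50*2+10 = 110; t=24
x=1: not >6, acc = 110+1 = 111; t=25
acc+t = 111+25 = 136

136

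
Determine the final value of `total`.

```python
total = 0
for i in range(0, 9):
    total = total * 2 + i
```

502

i=0: total = 0*2+0 = 0
i=1: total = 0*2+1 = 1
i=2: total = 1*2+2 = 4
i=3: total = 4*2+3 = 11
i=4: total = 11*2+4 = 26
i=5: total = 26*2+5 = 57
i=6: total = 57*2+6 = 120
i=7: total = 120*2+7 = 247
i=8: total = 247*2+8 = 502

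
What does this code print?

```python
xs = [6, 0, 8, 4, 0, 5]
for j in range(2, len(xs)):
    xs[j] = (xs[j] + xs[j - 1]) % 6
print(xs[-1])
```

5

j=2: xs[2] = (8+0)%6 = 2 → [6, 0, 2, 4, 0, 5]
j=3: xs[3] = (4+2)%6 = 0 → [6, 0, 2, 0, 0, 5]
j=4: xs[4] = (0+0)%6 = 0 → [6, 0, 2, 0, 0, 5]
j=5: xs[5] = (5+0)%6 = 5 → [6, 0, 2, 0, 0, 5]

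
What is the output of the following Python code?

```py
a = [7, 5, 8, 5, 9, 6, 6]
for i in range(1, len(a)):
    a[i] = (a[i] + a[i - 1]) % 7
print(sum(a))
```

37

i=1: a[1] = (5+7)%7 = 5 → [7, 5, 8, 5, 9, 6, 6]
i=2: a[2] = (8+5)%7 = 6 → [7, 5, 6, 5, 9, 6, 6]
i=3: a[3] = (5+6)%7 = 4 → [7, 5, 6, 4, 9, 6, 6]
i=4: a[4] = (9+4)%7 = 6 → [7, 5, 6, 4, 6, 6, 6]
i=5: a[5] = (6+6)%7 = 5 → [7, 5, 6, 4, 6, 5, 6]
i=6: a[6] = (6+5)%7 = 4 → [7, 5, 6, 4, 6, 5, 4]
sum = 37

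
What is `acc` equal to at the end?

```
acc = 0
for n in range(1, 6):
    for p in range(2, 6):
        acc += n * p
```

n=1,p=2: acc = 0+2 = 2
n=1,p=3: acc = 2+3 = 5
n=1,p=4: acc = 5+4 = 9
n=1,p=5: acc = 9+5 = 14
n=2,p=2: acc = 14+4 = 18
n=2,p=3: acc = 18+6 = 24
n=2,p=4: acc = 24+8 = 32
n=2,p=5: acc = 32+10 = 42
n=3,p=2: acc = 42+6 = 48
n=3,p=3: acc = 48+9 = 57
n=3,p=4: acc = 57+12 = 69
n=3,p=5: acc = 69+15 = 84
n=4,p=2: acc = 84+8 = 92
n=4,p=3: acc = 92+12 = 104
n=4,p=4: acc = 104+16 = 120
n=4,p=5: acc = 120+20 = 140
n=5,p=2: acc = 140+10 = 150
n=5,p=3: acc = 150+15 = 165
n=5,p=4: acc = 165+20 = 185
n=5,p=5: acc = 185+25 = 210

210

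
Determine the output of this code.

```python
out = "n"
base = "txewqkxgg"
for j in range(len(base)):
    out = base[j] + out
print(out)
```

j=0: prepend 't' → 'tn'
j=1: prepend 'x' → 'xtn'
j=2: prepend 'e' → 'extn'
j=3: prepend 'w' → 'wextn'
j=4: prepend 'q' → 'qwextn'
j=5: prepend 'k' → 'kqwextn'
j=6: prepend 'x' → 'xkqwextn'
j=7: prepend 'g' → 'gxkqwextn'
j=8: prepend 'g' → 'ggxkqwextn'

ggxkqwextn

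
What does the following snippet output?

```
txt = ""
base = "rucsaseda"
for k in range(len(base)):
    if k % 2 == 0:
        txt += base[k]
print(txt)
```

rcaea

k=0: add 'r' → 'r'
k=1: skip
k=2: add 'c' → 'rc'
k=3: skip
k=4: add 'a' → 'rca'
k=5: skip
k=6: add 'e' → 'rcae'
k=7: skip
k=8: add 'a' → 'rcaea'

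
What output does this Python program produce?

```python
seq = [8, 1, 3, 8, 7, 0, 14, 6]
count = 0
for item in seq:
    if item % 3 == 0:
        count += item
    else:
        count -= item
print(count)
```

item=8: not %3==0, count = 0-8 = -8
item=1: not %3==0, count = (-8)-1 = -9
item=3: %3==0, count = (-9)+3 = -6
item=8: not %3==0, count = (-6)-8 = -14
item=7: not %3==0, count = (-14)-7 = -21
item=0: %3==0, count = (-21)+0 = -21
item=14: not %3==0, count = (-21)-14 = -35
item=6: %3==0, count = (-35)+6 = -29

-29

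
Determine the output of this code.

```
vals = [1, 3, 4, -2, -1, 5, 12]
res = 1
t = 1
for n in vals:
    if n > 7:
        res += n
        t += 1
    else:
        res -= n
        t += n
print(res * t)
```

36

n=1: not >7, res = 1-1 = 0; t=2
n=3: not >7, res = 0-3 = -3; t=5
n=4: not >7, res = (-3)-4 = -7; t=9
n=-2: not >7, res = (-7)-(-2) = -5; t=7
n=-1: not >7, res = (-5)-(-1) = -4; t=6
n=5: not >7, res = (-4)-5 = -9; t=11
n=12: >7, res = (-9)+12 = 3; t=12
res*t = 3*12 = 36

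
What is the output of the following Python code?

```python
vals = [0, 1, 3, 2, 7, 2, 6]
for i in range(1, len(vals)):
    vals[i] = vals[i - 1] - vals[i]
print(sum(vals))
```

-60

i=1: vals[1] = 0-1 = -1 → [0, -1, 3, 2, 7, 2, 6]
i=2: vals[2] = (-1)-3 = -4 → [0, -1, -4, 2, 7, 2, 6]
i=3: vals[3] = (-4)-2 = -6 → [0, -1, -4, -6, 7, 2, 6]
i=4: vals[4] = (-6)-7 = -13 → [0, -1, -4, -6, -13, 2, 6]
i=5: vals[5] = (-13)-2 = -15 → [0, -1, -4, -6, -13, -15, 6]
i=6: vals[6] = (-15)-6 = -21 → [0, -1, -4, -6, -13, -15, -21]
sum = -60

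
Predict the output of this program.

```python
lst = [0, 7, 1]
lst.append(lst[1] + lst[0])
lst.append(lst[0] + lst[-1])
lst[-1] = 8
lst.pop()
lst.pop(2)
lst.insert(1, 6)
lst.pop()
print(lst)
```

[0, 6, 7]

append lst[1]+lst[0] = 7+0 = 7 → [0, 7, 1, 7]
append lst[0]+lst[-1] = 0+7 = 7 → [0, 7, 1, 7, 7]
lst[-1] = 8 → [0, 7, 1, 7, 8]
pop() removes 8 → [0, 7, 1, 7]
pop(2) removes 1 → [0, 7, 7]
insert 6 at 1 → [0, 6, 7, 7]
pop() removes 7 → [0, 6, 7]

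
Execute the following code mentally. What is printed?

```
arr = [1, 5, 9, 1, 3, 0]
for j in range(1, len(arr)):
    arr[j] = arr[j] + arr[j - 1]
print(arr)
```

j=1: arr[1] = 5+1 = 6 → [1, 6, 9, 1, 3, 0]
j=2: arr[2] = 9+6 = 15 → [1, 6, 15, 1, 3, 0]
j=3: arr[3] = 1+15 = 16 → [1, 6, 15, 16, 3, 0]
j=4: arr[4] = 3+16 = 19 → [1, 6, 15, 16, 19, 0]
j=5: arr[5] = 0+19 = 19 → [1, 6, 15, 16, 19, 19]

[1, 6, 15, 16, 19, 19]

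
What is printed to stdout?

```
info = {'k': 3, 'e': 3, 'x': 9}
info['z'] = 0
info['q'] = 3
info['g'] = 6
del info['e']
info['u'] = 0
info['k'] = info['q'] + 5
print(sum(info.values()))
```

26

info['z'] = 0 → {'k': 3, 'e': 3, 'x': 9, 'z': 0}
info['q'] = 3 → {'k': 3, 'e': 3, 'x': 9, 'z': 0, 'q': 3}
info['g'] = 6 → {'k': 3, 'e': 3, 'x': 9, 'z': 0, 'q': 3, 'g': 6}
del 'e' → {'k': 3, 'x': 9, 'z': 0, 'q': 3, 'g': 6}
info['u'] = 0 → {'k': 3, 'x': 9, 'z': 0, 'q': 3, 'g': 6, 'u': 0}
info['k'] = info['q']+5 = 8 → {'k': 8, 'x': 9, 'z': 0, 'q': 3, 'g': 6, 'u': 0}
sum of values = 26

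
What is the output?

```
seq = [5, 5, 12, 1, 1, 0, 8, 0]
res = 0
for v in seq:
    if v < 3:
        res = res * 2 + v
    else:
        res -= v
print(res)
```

-356

v=5: not <3, res = 0-5 = -5
v=5: not <3, res = (-5)-5 = -10
v=12: not <3, res = (-10)-12 = -22
v=1: <3, res = (-22)*2+1 = -43
v=1: <3, res = (-43)*2+1 = -85
v=0: <3, res = (-85)*2+0 = -170
v=8: not <3, res = (-170)-8 = -178
v=0: <3, res = (-178)*2+0 = -356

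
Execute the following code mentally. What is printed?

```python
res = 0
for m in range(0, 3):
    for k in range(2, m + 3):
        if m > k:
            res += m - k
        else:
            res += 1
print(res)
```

m=0,k=2: not 0>2, res = 0+1 = 1
m=1,k=2: not 1>2, res = 1+1 = 2
m=1,k=3: not 1>3, res = 2+1 = 3
m=2,k=2: not 2>2, res = 3+1 = 4
m=2,k=3: not 2>3, res = 4+1 = 5
m=2,k=4: not 2>4, res = 5+1 = 6

6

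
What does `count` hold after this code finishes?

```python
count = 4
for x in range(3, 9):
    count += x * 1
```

x=3: count = 4+3*1 = 7
x=4: count = 7+4*1 = 11
x=5: count = 11+5*1 = 16
x=6: count = 16+6*1 = 22
x=7: count = 22+7*1 = 29
x=8: count = 29+8*1 = 37

37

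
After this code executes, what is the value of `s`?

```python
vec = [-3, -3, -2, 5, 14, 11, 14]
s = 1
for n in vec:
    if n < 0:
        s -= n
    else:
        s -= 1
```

5

n=-3: <0, s = 1-(-3) = 4
n=-3: <0, s = 4-(-3) = 7
n=-2: <0, s = 7-(-2) = 9
n=5: not <0, s = 9-1 = 8
n=14: not <0, s = 8-1 = 7
n=11: not <0, s = 7-1 = 6
n=14: not <0, s = 6-1 = 5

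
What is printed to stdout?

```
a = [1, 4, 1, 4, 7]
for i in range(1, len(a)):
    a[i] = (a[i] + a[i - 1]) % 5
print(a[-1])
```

2

i=1: a[1] = (4+1)%5 = 0 → [1, 0, 1, 4, 7]
i=2: a[2] = (1+0)%5 = 1 → [1, 0, 1, 4, 7]
i=3: a[3] = (4+1)%5 = 0 → [1, 0, 1, 0, 7]
i=4: a[4] = (7+0)%5 = 2 → [1, 0, 1, 0, 2]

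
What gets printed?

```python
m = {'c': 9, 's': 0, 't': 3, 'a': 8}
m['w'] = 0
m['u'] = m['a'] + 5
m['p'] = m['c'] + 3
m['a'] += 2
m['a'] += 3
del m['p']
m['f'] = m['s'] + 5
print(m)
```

m['w'] = 0 → {'c': 9, 's': 0, 't': 3, 'a': 8, 'w': 0}
m['u'] = m['a']+5 = 13 → {'c': 9, 's': 0, 't': 3, 'a': 8, 'w': 0, 'u': 13}
m['p'] = m['c']+3 = 12 → {'c': 9, 's': 0, 't': 3, 'a': 8, 'w': 0, 'u': 13, 'p': 12}
m['a'] = 8+2 = 10 → {'c': 9, 's': 0, 't': 3, 'a': 10, 'w': 0, 'u': 13, 'p': 12}
m['a'] = 10+3 = 13 → {'c': 9, 's': 0, 't': 3, 'a': 13, 'w': 0, 'u': 13, 'p': 12}
del 'p' → {'c': 9, 's': 0, 't': 3, 'a': 13, 'w': 0, 'u': 13}
m['f'] = m['s']+5 = 5 → {'c': 9, 's': 0, 't': 3, 'a': 13, 'w': 0, 'u': 13, 'f': 5}

{'c': 9, 's': 0, 't': 3, 'a': 13, 'w': 0, 'u': 13, 'f': 5}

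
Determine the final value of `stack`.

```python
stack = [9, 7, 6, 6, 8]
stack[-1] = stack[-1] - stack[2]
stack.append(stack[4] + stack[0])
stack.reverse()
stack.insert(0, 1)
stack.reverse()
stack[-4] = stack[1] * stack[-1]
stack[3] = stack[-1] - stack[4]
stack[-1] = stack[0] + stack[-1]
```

stack[-1] = stack[-1]-stack[2] = 8-6 = 2 → [9, 7, 6, 6, 2]
append stack[4]+stack[0] = 2+9 = 11 → [9, 7, 6, 6, 2, 11]
reverse → [11, 2, 6, 6, 7, 9]
insert 1 at 0 → [1, 11, 2, 6, 6, 7, 9]
reverse → [9, 7, 6, 6, 2, 11, 1]
stack[-4] = stack[1]*stack[-1] = 7*1 = 7 → [9, 7, 6, 7, 2, 11, 1]
stack[3] = stack[-1]-stack[4] = 1-2 = -1 → [9, 7, 6, -1, 2, 11, 1]
stack[-1] = stack[0]+stack[-1] = 9+1 = 10 → [9, 7, 6, -1, 2, 11, 10]

[9, 7, 6, -1, 2, 11, 10]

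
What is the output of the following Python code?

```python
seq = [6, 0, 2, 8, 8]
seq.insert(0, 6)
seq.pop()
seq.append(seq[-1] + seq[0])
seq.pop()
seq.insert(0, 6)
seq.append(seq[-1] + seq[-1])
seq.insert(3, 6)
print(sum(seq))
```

50

insert 6 at 0 → [6, 6, 0, 2, 8, 8]
pop() removes 8 → [6, 6, 0, 2, 8]
append seq[-1]+seq[0] = 8+6 = 14 → [6, 6, 0, 2, 8, 14]
pop() removes 14 → [6, 6, 0, 2, 8]
insert 6 at 0 → [6, 6, 6, 0, 2, 8]
append seq[-1]+seq[-1] = 8+8 = 16 → [6, 6, 6, 0, 2, 8, 16]
insert 6 at 3 → [6, 6, 6, 6, 0, 2, 8, 16]
sum = 50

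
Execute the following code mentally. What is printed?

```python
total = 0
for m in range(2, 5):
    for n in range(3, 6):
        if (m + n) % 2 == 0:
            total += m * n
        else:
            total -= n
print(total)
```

28

m=2,n=3: odd sum, total = 0-3 = -3
m=2,n=4: even sum, total = (-3)+8 = 5
m=2,n=5: odd sum, total = 5-5 = 0
m=3,n=3: even sum, total = 0+9 = 9
m=3,n=4: odd sum, total = 9-4 = 5
m=3,n=5: even sum, total = 5+15 = 20
m=4,n=3: odd sum, total = 20-3 = 17
m=4,n=4: even sum, total = 17+16 = 33
m=4,n=5: odd sum, total = 33-5 = 28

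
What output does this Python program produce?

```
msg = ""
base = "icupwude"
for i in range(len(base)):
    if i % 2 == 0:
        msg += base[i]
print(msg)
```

iuwd

i=0: add 'i' → 'i'
i=1: skip
i=2: add 'u' → 'iu'
i=3: skip
i=4: add 'w' → 'iuw'
i=5: skip
i=6: add 'd' → 'iuwd'
i=7: skip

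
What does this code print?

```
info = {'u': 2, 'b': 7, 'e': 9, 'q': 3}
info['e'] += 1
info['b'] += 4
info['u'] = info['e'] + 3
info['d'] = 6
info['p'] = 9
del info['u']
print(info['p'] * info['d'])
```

info['e'] = 9+1 = 10 → {'u': 2, 'b': 7, 'e': 10, 'q': 3}
info['b'] = 7+4 = 11 → {'u': 2, 'b': 11, 'e': 10, 'q': 3}
info['u'] = info['e']+3 = 13 → {'u': 13, 'b': 11, 'e': 10, 'q': 3}
info['d'] = 6 → {'u': 13, 'b': 11, 'e': 10, 'q': 3, 'd': 6}
info['p'] = 9 → {'u': 13, 'b': 11, 'e': 10, 'q': 3, 'd': 6, 'p': 9}
del 'u' → {'b': 11, 'e': 10, 'q': 3, 'd': 6, 'p': 9}
info['p']*info['d'] = 9*6 = 54

54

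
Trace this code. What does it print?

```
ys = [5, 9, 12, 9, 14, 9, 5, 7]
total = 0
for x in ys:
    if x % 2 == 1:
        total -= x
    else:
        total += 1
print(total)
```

-42

x=5: odd, total = 0-5 = -5
x=9: odd, total = (-5)-9 = -14
x=12: not odd, total = (-14)+1 = -13
x=9: odd, total = (-13)-9 = -22
x=14: not odd, total = (-22)+1 = -21
x=9: odd, total = (-21)-9 = -30
x=5: odd, total = (-30)-5 = -35
x=7: odd, total = (-35)-7 = -42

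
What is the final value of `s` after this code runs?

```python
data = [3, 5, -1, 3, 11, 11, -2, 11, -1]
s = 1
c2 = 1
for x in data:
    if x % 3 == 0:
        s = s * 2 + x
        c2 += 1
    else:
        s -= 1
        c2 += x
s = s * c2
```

148

x=3: %3==0, s = 1*2+3 = 5; c2=2
x=5: not %3==0, s = 5-1 = 4; c2=7
x=-1: not %3==0, s = 4-1 = 3; c2=6
x=3: %3==0, s = 3*2+3 = 9; c2=7
x=11: not %3==0, s = 9-1 = 8; c2=18
x=11: not %3==0, s = 8-1 = 7; c2=29
x=-2: not %3==0, s = 7-1 = 6; c2=27
x=11: not %3==0, s = 6-1 = 5; c2=38
x=-1: not %3==0, s = 5-1 = 4; c2=37
s*c2 = 4*37 = 148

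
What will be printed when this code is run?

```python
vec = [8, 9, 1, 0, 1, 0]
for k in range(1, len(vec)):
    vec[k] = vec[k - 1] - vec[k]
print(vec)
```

[8, -1, -2, -2, -3, -3]

k=1: vec[1] = 8-9 = -1 → [8, -1, 1, 0, 1, 0]
k=2: vec[2] = (-1)-1 = -2 → [8, -1, -2, 0, 1, 0]
k=3: vec[3] = (-2)-0 = -2 → [8, -1, -2, -2, 1, 0]
k=4: vec[4] = (-2)-1 = -3 → [8, -1, -2, -2, -3, 0]
k=5: vec[5] = (-3)-0 = -3 → [8, -1, -2, -2, -3, -3]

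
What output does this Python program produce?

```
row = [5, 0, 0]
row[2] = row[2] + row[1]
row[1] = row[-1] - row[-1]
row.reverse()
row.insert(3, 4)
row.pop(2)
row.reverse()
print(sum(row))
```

row[2] = row[2]+row[1] = 0+0 = 0 → [5, 0, 0]
row[1] = row[-1]-row[-1] = 0-0 = 0 → [5, 0, 0]
reverse → [0, 0, 5]
insert 4 at 3 → [0, 0, 5, 4]
pop(2) removes 5 → [0, 0, 4]
reverse → [4, 0, 0]
sum = 4

4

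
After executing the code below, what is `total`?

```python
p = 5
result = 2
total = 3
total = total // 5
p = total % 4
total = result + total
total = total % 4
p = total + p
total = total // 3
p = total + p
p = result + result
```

0

total = 3//5 = 0
p = 0%4 = 0
total = 2+0 = 2
total = 2%4 = 2
p = 2+0 = 2
total = 2//3 = 0
p = 0+2 = 2
p = 2+2 = 4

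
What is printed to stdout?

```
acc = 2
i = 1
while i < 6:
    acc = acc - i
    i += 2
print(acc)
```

i=1: acc = 2-1 = 1
i=3: acc = 1-3 = -2
i=5: acc = (-2)-5 = -7

-7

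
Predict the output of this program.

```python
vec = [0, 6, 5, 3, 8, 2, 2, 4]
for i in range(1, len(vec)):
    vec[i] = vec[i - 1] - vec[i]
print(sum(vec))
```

-133

i=1: vec[1] = 0-6 = -6 → [0, -6, 5, 3, 8, 2, 2, 4]
i=2: vec[2] = (-6)-5 = -11 → [0, -6, -11, 3, 8, 2, 2, 4]
i=3: vec[3] = (-11)-3 = -14 → [0, -6, -11, -14, 8, 2, 2, 4]
i=4: vec[4] = (-14)-8 = -22 → [0, -6, -11, -14, -22, 2, 2, 4]
i=5: vec[5] = (-22)-2 = -24 → [0, -6, -11, -14, -22, -24, 2, 4]
i=6: vec[6] = (-24)-2 = -26 → [0, -6, -11, -14, -22, -24, -26, 4]
i=7: vec[7] = (-26)-4 = -30 → [0, -6, -11, -14, -22, -24, -26, -30]
sum = -133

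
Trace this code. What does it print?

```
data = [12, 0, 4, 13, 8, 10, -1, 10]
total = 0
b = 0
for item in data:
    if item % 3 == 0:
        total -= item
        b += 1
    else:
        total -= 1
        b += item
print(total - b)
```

-64

item=12: %3==0, total = 0-12 = -12; b=1
item=0: %3==0, total = (-12)-0 = -12; b=2
item=4: not %3==0, total = (-12)-1 = -13; b=6
item=13: not %3==0, total = (-13)-1 = -14; b=19
item=8: not %3==0, total = (-14)-1 = -15; b=27
item=10: not %3==0, total = (-15)-1 = -16; b=37
item=-1: not %3==0, total = (-16)-1 = -17; b=36
item=10: not %3==0, total = (-17)-1 = -18; b=46
total-b = (-18)-46 = -64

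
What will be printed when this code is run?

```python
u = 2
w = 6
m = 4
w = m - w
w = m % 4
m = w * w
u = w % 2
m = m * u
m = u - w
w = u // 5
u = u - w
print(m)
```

w = 4-6 = -2
w = 4%4 = 0
m = 0*0 = 0
u = 0%2 = 0
m = 0*0 = 0
m = 0-0 = 0
w = 0//5 = 0
u = 0-0 = 0

0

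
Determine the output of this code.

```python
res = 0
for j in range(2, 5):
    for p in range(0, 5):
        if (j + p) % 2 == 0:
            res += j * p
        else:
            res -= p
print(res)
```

j=2,p=0: even sum, res = 0+0 = 0
j=2,p=1: odd sum, res = 0-1 = -1
j=2,p=2: even sum, res = (-1)+4 = 3
j=2,p=3: odd sum, res = 3-3 = 0
j=2,p=4: even sum, res = 0+8 = 8
j=3,p=0: odd sum, res = 8-0 = 8
j=3,p=1: even sum, res = 8+3 = 11
j=3,p=2: odd sum, res = 11-2 = 9
j=3,p=3: even sum, res = 9+9 = 18
j=3,p=4: odd sum, res = 18-4 = 14
j=4,p=0: even sum, res = 14+0 = 14
j=4,p=1: odd sum, res = 14-1 = 13
j=4,p=2: even sum, res = 13+8 = 21
j=4,p=3: odd sum, res = 21-3 = 18
j=4,p=4: even sum, res = 18+16 = 34

34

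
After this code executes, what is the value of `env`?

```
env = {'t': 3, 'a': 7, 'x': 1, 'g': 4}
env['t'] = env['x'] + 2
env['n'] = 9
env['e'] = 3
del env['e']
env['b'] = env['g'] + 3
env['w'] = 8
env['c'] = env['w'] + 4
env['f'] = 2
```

{'t': 3, 'a': 7, 'x': 1, 'g': 4, 'n': 9, 'b': 7, 'w': 8, 'c': 12, 'f': 2}

env['t'] = env['x']+2 = 3 → {'t': 3, 'a': 7, 'x': 1, 'g': 4}
env['n'] = 9 → {'t': 3, 'a': 7, 'x': 1, 'g': 4, 'n': 9}
env['e'] = 3 → {'t': 3, 'a': 7, 'x': 1, 'g': 4, 'n': 9, 'e': 3}
del 'e' → {'t': 3, 'a': 7, 'x': 1, 'g': 4, 'n': 9}
env['b'] = env['g']+3 = 7 → {'t': 3, 'a': 7, 'x': 1, 'g': 4, 'n': 9, 'b': 7}
env['w'] = 8 → {'t': 3, 'a': 7, 'x': 1, 'g': 4, 'n': 9, 'b': 7, 'w': 8}
env['c'] = env['w']+4 = 12 → {'t': 3, 'a': 7, 'x': 1, 'g': 4, 'n': 9, 'b': 7, 'w': 8, 'c': 12}
env['f'] = 2 → {'t': 3, 'a': 7, 'x': 1, 'g': 4, 'n': 9, 'b': 7, 'w': 8, 'c': 12, 'f': 2}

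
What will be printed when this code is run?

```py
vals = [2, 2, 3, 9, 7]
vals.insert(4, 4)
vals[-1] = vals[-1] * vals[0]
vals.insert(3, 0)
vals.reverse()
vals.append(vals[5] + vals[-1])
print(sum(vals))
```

insert 4 at 4 → [2, 2, 3, 9, 4, 7]
vals[-1] = vals[-1]*vals[0] = 7*2 = 14 → [2, 2, 3, 9, 4, 14]
insert 0 at 3 → [2, 2, 3, 0, 9, 4, 14]
reverse → [14, 4, 9, 0, 3, 2, 2]
append vals[5]+vals[-1] = 2+2 = 4 → [14, 4, 9, 0, 3, 2, 2, 4]
sum = 38

38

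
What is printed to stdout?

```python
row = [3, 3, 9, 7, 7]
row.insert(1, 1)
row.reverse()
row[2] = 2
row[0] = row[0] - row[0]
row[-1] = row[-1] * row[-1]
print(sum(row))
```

insert 1 at 1 → [3, 1, 3, 9, 7, 7]
reverse → [7, 7, 9, 3, 1, 3]
row[2] = 2 → [7, 7, 2, 3, 1, 3]
row[0] = row[0]-row[0] = 7-7 = 0 → [0, 7, 2, 3, 1, 3]
row[-1] = row[-1]*row[-1] = 3*3 = 9 → [0, 7, 2, 3, 1, 9]
sum = 22

22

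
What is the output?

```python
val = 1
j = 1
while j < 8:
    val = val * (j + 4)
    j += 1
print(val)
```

j=1: val = 1*5 = 5
j=2: val = 5*6 = 30
j=3: val = 30*7 = 210
j=4: val = 210*8 = 1680
j=5: val = 1680*9 = 15120
j=6: val = 15120*10 = 151200
j=7: val = 151200*11 = 1663200

1663200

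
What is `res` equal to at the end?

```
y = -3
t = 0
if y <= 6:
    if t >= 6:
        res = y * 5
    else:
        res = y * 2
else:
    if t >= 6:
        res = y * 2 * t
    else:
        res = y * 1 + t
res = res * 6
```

y=-3, t=0
y <= 6 is True; t >= 6 is False
→ res = y * 2 = -6
res = (-6)*6 = -36

-36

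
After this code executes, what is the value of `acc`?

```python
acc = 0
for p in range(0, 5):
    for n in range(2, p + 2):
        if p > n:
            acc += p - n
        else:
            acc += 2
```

p=1,n=2: not 1>2, acc = 0+2 = 2
p=2,n=2: not 2>2, acc = 2+2 = 4
p=2,n=3: not 2>3, acc = 4+2 = 6
p=3,n=2: 3>2, acc = 6+1 = 7
p=3,n=3: not 3>3, acc = 7+2 = 9
p=3,n=4: not 3>4, acc = 9+2 = 11
p=4,n=2: 4>2, acc = 11+2 = 13
p=4,n=3: 4>3, acc = 13+1 = 14
p=4,n=4: not 4>4, acc = 14+2 = 16
p=4,n=5: not 4>5, acc = 16+2 = 18

18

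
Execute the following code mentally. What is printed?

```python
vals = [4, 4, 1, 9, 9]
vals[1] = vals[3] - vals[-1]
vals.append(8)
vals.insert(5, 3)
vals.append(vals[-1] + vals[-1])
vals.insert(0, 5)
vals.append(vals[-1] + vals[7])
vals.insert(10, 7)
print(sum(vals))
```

86

vals[1] = vals[3]-vals[-1] = 9-9 = 0 → [4, 0, 1, 9, 9]
append 8 → [4, 0, 1, 9, 9, 8]
insert 3 at 5 → [4, 0, 1, 9, 9, 3, 8]
append vals[-1]+vals[-1] = 8+8 = 16 → [4, 0, 1, 9, 9, 3, 8, 16]
insert 5 at 0 → [5, 4, 0, 1, 9, 9, 3, 8, 16]
append vals[-1]+vals[7] = 16+8 = 24 → [5, 4, 0, 1, 9, 9, 3, 8, 16, 24]
insert 7 at 10 → [5, 4, 0, 1, 9, 9, 3, 8, 16, 24, 7]
sum = 86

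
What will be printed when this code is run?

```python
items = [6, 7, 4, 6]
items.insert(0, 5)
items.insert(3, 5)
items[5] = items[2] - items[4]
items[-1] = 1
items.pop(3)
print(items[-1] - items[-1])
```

0

insert 5 at 0 → [5, 6, 7, 4, 6]
insert 5 at 3 → [5, 6, 7, 5, 4, 6]
items[5] = items[2]-items[4] = 7-4 = 3 → [5, 6, 7, 5, 4, 3]
items[-1] = 1 → [5, 6, 7, 5, 4, 1]
pop(3) removes 5 → [5, 6, 7, 4, 1]
items[-1]-items[-1] = 1-1 = 0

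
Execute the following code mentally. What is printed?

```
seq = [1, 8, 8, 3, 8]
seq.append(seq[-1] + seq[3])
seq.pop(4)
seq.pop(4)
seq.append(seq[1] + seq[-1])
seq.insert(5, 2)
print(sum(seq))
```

append seq[-1]+seq[3] = 8+3 = 11 → [1, 8, 8, 3, 8, 11]
pop(4) removes 8 → [1, 8, 8, 3, 11]
pop(4) removes 11 → [1, 8, 8, 3]
append seq[1]+seq[-1] = 8+3 = 11 → [1, 8, 8, 3, 11]
insert 2 at 5 → [1, 8, 8, 3, 11, 2]
sum = 33

33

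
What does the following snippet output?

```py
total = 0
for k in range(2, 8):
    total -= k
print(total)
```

-27

k=2: total = 0-2 = -2
k=3: total = (-2)-3 = -5
k=4: total = (-5)-4 = -9
k=5: total = (-9)-5 = -14
k=6: total = (-14)-6 = -20
k=7: total = (-20)-7 = -27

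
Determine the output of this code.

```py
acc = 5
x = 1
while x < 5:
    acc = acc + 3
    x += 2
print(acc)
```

11

x=1: acc = 5+3 = 8
x=3: acc = 8+3 = 11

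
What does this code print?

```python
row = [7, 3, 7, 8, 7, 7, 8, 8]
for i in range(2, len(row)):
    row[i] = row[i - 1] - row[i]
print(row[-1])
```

i=2: row[2] = 3-7 = -4 → [7, 3, -4, 8, 7, 7, 8, 8]
i=3: row[3] = (-4)-8 = -12 → [7, 3, -4, -12, 7, 7, 8, 8]
i=4: row[4] = (-12)-7 = -19 → [7, 3, -4, -12, -19, 7, 8, 8]
i=5: row[5] = (-19)-7 = -26 → [7, 3, -4, -12, -19, -26, 8, 8]
i=6: row[6] = (-26)-8 = -34 → [7, 3, -4, -12, -19, -26, -34, 8]
i=7: row[7] = (-34)-8 = -42 → [7, 3, -4, -12, -19, -26, -34, -42]

-42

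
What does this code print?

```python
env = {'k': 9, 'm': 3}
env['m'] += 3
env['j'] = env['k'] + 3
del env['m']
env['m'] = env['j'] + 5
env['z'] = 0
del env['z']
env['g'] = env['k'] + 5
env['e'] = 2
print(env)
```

env['m'] = 3+3 = 6 → {'k': 9, 'm': 6}
env['j'] = env['k']+3 = 12 → {'k': 9, 'm': 6, 'j': 12}
del 'm' → {'k': 9, 'j': 12}
env['m'] = env['j']+5 = 17 → {'k': 9, 'j': 12, 'm': 17}
env['z'] = 0 → {'k': 9, 'j': 12, 'm': 17, 'z': 0}
del 'z' → {'k': 9, 'j': 12, 'm': 17}
env['g'] = env['k']+5 = 14 → {'k': 9, 'j': 12, 'm': 17, 'g': 14}
env['e'] = 2 → {'k': 9, 'j': 12, 'm': 17, 'g': 14, 'e': 2}

{'k': 9, 'j': 12, 'm': 17, 'g': 14, 'e': 2}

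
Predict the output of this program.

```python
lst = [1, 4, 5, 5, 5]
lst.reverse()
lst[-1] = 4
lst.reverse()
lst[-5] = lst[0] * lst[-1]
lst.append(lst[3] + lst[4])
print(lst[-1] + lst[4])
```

reverse → [5, 5, 5, 4, 1]
lst[-1] = 4 → [5, 5, 5, 4, 4]
reverse → [4, 4, 5, 5, 5]
lst[-5] = lst[0]*lst[-1] = 4*5 = 20 → [20, 4, 5, 5, 5]
append lst[3]+lst[4] = 5+5 = 10 → [20, 4, 5, 5, 5, 10]
lst[-1]+lst[4] = 10+5 = 15

15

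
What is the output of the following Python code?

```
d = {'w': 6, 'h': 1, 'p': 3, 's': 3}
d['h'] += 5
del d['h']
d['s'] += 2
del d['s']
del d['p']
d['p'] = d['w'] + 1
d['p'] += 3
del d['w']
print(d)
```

d['h'] = 1+5 = 6 → {'w': 6, 'h': 6, 'p': 3, 's': 3}
del 'h' → {'w': 6, 'p': 3, 's': 3}
d['s'] = 3+2 = 5 → {'w': 6, 'p': 3, 's': 5}
del 's' → {'w': 6, 'p': 3}
del 'p' → {'w': 6}
d['p'] = d['w']+1 = 7 → {'w': 6, 'p': 7}
d['p'] = 7+3 = 10 → {'w': 6, 'p': 10}
del 'w' → {'p': 10}

{'p': 10}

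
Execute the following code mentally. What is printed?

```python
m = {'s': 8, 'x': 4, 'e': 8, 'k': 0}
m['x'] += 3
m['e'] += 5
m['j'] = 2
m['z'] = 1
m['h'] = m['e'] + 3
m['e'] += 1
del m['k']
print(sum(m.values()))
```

48

m['x'] = 4+3 = 7 → {'s': 8, 'x': 7, 'e': 8, 'k': 0}
m['e'] = 8+5 = 13 → {'s': 8, 'x': 7, 'e': 13, 'k': 0}
m['j'] = 2 → {'s': 8, 'x': 7, 'e': 13, 'k': 0, 'j': 2}
m['z'] = 1 → {'s': 8, 'x': 7, 'e': 13, 'k': 0, 'j': 2, 'z': 1}
m['h'] = m['e']+3 = 16 → {'s': 8, 'x': 7, 'e': 13, 'k': 0, 'j': 2, 'z': 1, 'h': 16}
m['e'] = 13+1 = 14 → {'s': 8, 'x': 7, 'e': 14, 'k': 0, 'j': 2, 'z': 1, 'h': 16}
del 'k' → {'s': 8, 'x': 7, 'e': 14, 'j': 2, 'z': 1, 'h': 16}
sum of values = 48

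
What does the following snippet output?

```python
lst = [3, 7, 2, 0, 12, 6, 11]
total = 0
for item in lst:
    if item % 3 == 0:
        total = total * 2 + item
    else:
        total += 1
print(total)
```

71

item=3: %3==0, total = 0*2+3 = 3
item=7: not %3==0, total = 3+1 = 4
item=2: not %3==0, total = 4+1 = 5
item=0: %3==0, total = 5*2+0 = 10
item=12: %3==0, total = 10*2+12 = 32
item=6: %3==0, total = 32*2+6 = 70
item=11: not %3==0, total = 70+1 = 71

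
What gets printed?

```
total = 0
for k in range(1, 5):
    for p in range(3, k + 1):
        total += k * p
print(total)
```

k=3,p=3: total = 0+9 = 9
k=4,p=3: total = 9+12 = 21
k=4,p=4: total = 21+16 = 37

37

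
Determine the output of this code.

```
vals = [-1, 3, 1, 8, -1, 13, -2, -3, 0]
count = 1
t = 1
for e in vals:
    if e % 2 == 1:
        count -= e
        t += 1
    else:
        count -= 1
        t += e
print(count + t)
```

e=-1: odd, count = 1-(-1) = 2; t=2
e=3: odd, count = 2-3 = -1; t=3
e=1: odd, count = (-1)-1 = -2; t=4
e=8: not odd, count = (-2)-1 = -3; t=12
e=-1: odd, count = (-3)-(-1) = -2; t=13
e=13: odd, count = (-2)-13 = -15; t=14
e=-2: not odd, count = (-15)-1 = -16; t=12
e=-3: odd, count = (-16)-(-3) = -13; t=13
e=0: not odd, count = (-13)-1 = -14; t=13
count+t = (-14)+13 = -1

-1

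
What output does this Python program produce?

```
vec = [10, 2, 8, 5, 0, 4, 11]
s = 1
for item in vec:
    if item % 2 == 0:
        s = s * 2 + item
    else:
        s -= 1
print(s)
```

239

item=10: even, s = 1*2+10 = 12
item=2: even, s = 12*2+2 = 26
item=8: even, s = 26*2+8 = 60
item=5: not even, s = 60-1 = 59
item=0: even, s = 59*2+0 = 118
item=4: even, s = 118*2+4 = 240
item=11: not even, s = 240-1 = 239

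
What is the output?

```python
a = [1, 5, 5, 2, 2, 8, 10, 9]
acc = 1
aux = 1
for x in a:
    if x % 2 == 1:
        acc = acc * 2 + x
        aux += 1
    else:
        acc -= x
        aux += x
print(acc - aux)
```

x=1: odd, acc = 1*2+1 = 3; aux=2
x=5: odd, acc = 3*2+5 = 11; aux=3
x=5: odd, acc = 11*2+5 = 27; aux=4
x=2: not odd, acc = 27-2 = 25; aux=6
x=2: not odd, acc = 25-2 = 23; aux=8
x=8: not odd, acc = 23-8 = 15; aux=16
x=10: not odd, acc = 15-10 = 5; aux=26
x=9: odd, acc = 5*2+9 = 19; aux=27
acc-aux = 19-27 = -8

-8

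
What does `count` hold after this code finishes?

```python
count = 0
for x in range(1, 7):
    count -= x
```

-21

x=1: count = 0-1 = -1
x=2: count = (-1)-2 = -3
x=3: count = (-3)-3 = -6
x=4: count = (-6)-4 = -10
x=5: count = (-10)-5 = -15
x=6: count = (-15)-6 = -21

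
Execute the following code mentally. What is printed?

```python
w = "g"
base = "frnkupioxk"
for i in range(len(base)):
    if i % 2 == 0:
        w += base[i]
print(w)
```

gfnuix

i=0: add 'f' → 'gf'
i=1: skip
i=2: add 'n' → 'gfn'
i=3: skip
i=4: add 'u' → 'gfnu'
i=5: skip
i=6: add 'i' → 'gfnui'
i=7: skip
i=8: add 'x' → 'gfnuix'
i=9: skip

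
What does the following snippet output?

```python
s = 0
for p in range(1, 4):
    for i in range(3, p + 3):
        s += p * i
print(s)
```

p=1,i=3: s = 0+3 = 3
p=2,i=3: s = 3+6 = 9
p=2,i=4: s = 9+8 = 17
p=3,i=3: s = 17+9 = 26
p=3,i=4: s = 26+12 = 38
p=3,i=5: s = 38+15 = 53

53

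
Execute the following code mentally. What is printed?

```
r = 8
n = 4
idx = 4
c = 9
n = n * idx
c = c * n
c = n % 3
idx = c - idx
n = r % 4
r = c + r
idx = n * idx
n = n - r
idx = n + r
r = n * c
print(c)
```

1

n = 4*4 = 16
c = 9*16 = 144
c = 16%3 = 1
idx = 1-4 = -3
n = 8%4 = 0
r = 1+8 = 9
idx = 0*(-3) = 0
n = 0-9 = -9
idx = (-9)+9 = 0
r = (-9)*1 = -9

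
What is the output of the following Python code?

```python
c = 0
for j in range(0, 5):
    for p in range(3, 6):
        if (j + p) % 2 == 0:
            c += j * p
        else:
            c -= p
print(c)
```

j=0,p=3: odd sum, c = 0-3 = -3
j=0,p=4: even sum, c = (-3)+0 = -3
j=0,p=5: odd sum, c = (-3)-5 = -8
j=1,p=3: even sum, c = (-8)+3 = -5
j=1,p=4: odd sum, c = (-5)-4 = -9
j=1,p=5: even sum, c = (-9)+5 = -4
j=2,p=3: odd sum, c = (-4)-3 = -7
j=2,p=4: even sum, c = (-7)+8 = 1
j=2,p=5: odd sum, c = 1-5 = -4
j=3,p=3: even sum, c = (-4)+9 = 5
j=3,p=4: odd sum, c = 5-4 = 1
j=3,p=5: even sum, c = 1+15 = 16
j=4,p=3: odd sum, c = 16-3 = 13
j=4,p=4: even sum, c = 13+16 = 29
j=4,p=5: odd sum, c = 29-5 = 24

24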